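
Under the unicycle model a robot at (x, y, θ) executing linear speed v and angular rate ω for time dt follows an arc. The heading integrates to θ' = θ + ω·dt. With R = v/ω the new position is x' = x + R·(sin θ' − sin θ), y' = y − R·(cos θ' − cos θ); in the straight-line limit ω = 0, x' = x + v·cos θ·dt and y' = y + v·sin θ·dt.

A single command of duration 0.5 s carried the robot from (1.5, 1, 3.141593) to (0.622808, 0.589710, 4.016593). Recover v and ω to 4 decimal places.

Δθ = 4.016593 − 3.141593 = 0.875000
ω = Δθ/dt = 0.875000/0.5 = 1.7500
R = Δx/(sin θ' − sin θ) = 1.1429
v = R·ω = 1.1429·1.7500 = 2.0000

v = 2.0000, ω = 1.7500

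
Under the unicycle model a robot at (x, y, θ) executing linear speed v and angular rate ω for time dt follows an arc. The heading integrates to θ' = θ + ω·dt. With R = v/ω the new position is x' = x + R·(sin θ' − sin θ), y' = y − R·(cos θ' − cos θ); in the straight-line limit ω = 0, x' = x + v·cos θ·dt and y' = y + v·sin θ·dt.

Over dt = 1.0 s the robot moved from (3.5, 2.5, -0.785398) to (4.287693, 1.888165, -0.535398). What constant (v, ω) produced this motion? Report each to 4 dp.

Δθ = -0.535398 − -0.785398 = 0.250000
ω = Δθ/dt = 0.250000/1.0 = 0.2500
R = Δx/(sin θ' − sin θ) = 4.0000
v = R·ω = 4.0000·0.2500 = 1.0000

v = 1.0000, ω = 0.2500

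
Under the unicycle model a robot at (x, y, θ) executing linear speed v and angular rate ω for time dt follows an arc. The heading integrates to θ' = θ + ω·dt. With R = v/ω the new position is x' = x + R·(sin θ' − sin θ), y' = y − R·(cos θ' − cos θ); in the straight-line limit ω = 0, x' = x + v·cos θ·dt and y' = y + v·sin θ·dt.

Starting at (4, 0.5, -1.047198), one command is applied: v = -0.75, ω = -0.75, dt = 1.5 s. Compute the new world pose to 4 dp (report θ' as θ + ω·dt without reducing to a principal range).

(4.0415, 1.5658, -2.1722)

θ' = -1.0472 + -0.75·1.5 = -2.1722
R = v/ω = -0.75/-0.75 = 1.0000
x' = 4 + 1.0000·(sin -2.1722 − sin -1.0472) = 4.0415
y' = 0.5 − 1.0000·(cos -2.1722 − cos -1.0472) = 1.5658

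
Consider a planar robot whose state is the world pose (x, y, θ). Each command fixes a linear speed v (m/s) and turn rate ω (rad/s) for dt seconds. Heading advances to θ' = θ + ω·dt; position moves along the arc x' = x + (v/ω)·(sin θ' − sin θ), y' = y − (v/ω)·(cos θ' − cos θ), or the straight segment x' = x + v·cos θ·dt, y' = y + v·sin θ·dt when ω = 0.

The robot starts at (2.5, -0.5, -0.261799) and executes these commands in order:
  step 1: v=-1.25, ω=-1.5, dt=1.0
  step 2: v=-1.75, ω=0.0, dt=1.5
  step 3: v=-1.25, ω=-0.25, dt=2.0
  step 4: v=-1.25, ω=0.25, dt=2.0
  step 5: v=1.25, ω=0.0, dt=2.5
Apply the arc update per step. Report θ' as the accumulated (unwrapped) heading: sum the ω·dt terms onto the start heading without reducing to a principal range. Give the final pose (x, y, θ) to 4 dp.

(3.9147, 4.4469, -1.7618)

step 1: θ'=-1.7618 (R=0.8333) → pose (1.8975, 0.4631, -1.7618)
step 2: θ'=-1.7618 (straight) → pose (2.3958, 3.0404, -1.7618)
step 3: θ'=-2.2618 (R=5.0000) → pose (3.4519, 5.2777, -2.2618)
step 4: θ'=-1.7618 (R=-5.0000) → pose (4.5079, 7.5151, -1.7618)
step 5: θ'=-1.7618 (straight) → pose (3.9147, 4.4469, -1.7618)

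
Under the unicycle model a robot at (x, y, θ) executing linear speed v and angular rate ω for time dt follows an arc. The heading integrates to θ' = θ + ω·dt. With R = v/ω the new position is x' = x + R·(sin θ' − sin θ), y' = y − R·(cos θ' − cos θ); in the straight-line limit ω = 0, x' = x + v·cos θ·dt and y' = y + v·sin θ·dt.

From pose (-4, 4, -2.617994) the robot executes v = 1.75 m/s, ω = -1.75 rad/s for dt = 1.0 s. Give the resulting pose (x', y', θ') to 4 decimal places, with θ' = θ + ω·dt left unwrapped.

(-5.4413, 4.5284, -4.3680)

θ' = -2.6180 + -1.75·1.0 = -4.3680
R = v/ω = 1.75/-1.75 = -1.0000
x' = -4 + -1.0000·(sin -4.3680 − sin -2.6180) = -5.4413
y' = 4 − -1.0000·(cos -4.3680 − cos -2.6180) = 4.5284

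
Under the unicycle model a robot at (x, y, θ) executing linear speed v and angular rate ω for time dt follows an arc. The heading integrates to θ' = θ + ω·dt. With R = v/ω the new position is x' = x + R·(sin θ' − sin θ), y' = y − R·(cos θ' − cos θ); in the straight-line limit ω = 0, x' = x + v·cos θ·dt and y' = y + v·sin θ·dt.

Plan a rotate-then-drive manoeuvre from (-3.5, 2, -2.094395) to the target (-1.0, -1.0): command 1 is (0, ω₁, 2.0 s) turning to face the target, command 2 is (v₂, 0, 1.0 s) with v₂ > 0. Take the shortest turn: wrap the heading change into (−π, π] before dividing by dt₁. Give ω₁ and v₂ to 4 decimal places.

ω₁ = 0.6092, v₂ = 3.9051

heading to target = atan2(-1−2, -1−-3.5) = -0.8761
Δθ = wrap(-0.8761 − -2.0944) = 1.2183; ω₁ = Δθ/dt₁ = 0.6092
distance = √((-1−-3.5)² + (-1−2)²) = 3.9051; v₂ = distance/dt₂ = 3.9051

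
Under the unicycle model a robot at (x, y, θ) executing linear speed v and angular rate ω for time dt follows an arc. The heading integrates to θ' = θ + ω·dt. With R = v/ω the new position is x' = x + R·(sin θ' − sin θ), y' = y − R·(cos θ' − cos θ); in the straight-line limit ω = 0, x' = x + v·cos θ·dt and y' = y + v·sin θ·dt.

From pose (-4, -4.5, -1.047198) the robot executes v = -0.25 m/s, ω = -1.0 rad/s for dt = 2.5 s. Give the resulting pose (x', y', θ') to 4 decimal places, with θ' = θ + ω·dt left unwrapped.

(-3.6848, -4.1453, -3.5472)

θ' = -1.0472 + -1.0·2.5 = -3.5472
R = v/ω = -0.25/-1.0 = 0.2500
x' = -4 + 0.2500·(sin -3.5472 − sin -1.0472) = -3.6848
y' = -4.5 − 0.2500·(cos -3.5472 − cos -1.0472) = -4.1453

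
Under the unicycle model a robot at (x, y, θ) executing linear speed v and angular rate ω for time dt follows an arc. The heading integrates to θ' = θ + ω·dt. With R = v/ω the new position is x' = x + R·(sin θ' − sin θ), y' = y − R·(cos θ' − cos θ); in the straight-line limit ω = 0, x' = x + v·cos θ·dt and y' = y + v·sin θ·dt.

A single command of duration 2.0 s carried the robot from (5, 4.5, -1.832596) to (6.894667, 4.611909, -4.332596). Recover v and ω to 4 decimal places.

Δθ = -4.332596 − -1.832596 = -2.500000
ω = Δθ/dt = -2.500000/2.0 = -1.2500
R = Δx/(sin θ' − sin θ) = 1.0000
v = R·ω = 1.0000·-1.2500 = -1.2500

v = -1.2500, ω = -1.2500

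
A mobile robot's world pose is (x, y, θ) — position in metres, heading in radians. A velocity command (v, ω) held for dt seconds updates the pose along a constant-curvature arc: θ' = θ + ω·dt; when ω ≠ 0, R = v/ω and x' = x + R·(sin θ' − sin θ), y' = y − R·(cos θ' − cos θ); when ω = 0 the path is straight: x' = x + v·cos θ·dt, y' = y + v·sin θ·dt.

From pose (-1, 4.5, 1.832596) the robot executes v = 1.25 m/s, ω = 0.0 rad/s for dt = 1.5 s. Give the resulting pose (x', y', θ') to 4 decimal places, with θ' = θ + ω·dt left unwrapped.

(-1.4853, 6.3111, 1.8326)

θ' = 1.8326 + 0.0·1.5 = 1.8326
ω = 0 → straight: x' = -1 + 1.25·cos(1.8326)·1.5 = -1.4853
y' = 4.5 + 1.25·sin(1.8326)·1.5 = 6.3111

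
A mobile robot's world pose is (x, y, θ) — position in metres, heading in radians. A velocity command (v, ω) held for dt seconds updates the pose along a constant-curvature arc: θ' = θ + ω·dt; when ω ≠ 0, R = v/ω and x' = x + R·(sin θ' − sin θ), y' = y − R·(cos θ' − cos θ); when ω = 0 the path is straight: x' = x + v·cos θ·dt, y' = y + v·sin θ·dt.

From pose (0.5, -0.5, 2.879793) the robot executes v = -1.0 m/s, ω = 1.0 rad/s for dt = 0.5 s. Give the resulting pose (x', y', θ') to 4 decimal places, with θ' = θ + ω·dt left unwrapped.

θ' = 2.8798 + 1.0·0.5 = 3.3798
R = v/ω = -1.0/1.0 = -1.0000
x' = 0.5 + -1.0000·(sin 3.3798 − sin 2.8798) = 0.9948
y' = -0.5 − -1.0000·(cos 3.3798 − cos 2.8798) = -0.5058

(0.9948, -0.5058, 3.3798)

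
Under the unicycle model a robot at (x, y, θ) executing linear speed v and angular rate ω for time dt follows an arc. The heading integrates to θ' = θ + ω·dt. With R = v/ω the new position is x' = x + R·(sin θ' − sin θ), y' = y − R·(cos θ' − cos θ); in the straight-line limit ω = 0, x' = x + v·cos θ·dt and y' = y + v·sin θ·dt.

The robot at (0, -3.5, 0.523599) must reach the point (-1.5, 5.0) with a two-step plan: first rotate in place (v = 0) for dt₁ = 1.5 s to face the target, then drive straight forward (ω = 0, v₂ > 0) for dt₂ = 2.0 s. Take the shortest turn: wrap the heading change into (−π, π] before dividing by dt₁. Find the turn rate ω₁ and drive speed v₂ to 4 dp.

ω₁ = 0.8146, v₂ = 4.3157

heading to target = atan2(5−-3.5, -1.5−0) = 1.7455
Δθ = wrap(1.7455 − 0.5236) = 1.2219; ω₁ = Δθ/dt₁ = 0.8146
distance = √((-1.5−0)² + (5−-3.5)²) = 8.6313; v₂ = distance/dt₂ = 4.3157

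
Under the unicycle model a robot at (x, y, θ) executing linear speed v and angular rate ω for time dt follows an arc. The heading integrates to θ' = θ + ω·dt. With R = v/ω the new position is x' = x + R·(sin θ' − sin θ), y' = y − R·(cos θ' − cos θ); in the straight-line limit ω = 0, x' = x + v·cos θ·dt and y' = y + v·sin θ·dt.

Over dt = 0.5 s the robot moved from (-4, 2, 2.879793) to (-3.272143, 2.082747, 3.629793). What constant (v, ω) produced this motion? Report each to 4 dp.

v = -1.5000, ω = 1.5000

Δθ = 3.629793 − 2.879793 = 0.750000
ω = Δθ/dt = 0.750000/0.5 = 1.5000
R = Δx/(sin θ' − sin θ) = -1.0000
v = R·ω = -1.0000·1.5000 = -1.5000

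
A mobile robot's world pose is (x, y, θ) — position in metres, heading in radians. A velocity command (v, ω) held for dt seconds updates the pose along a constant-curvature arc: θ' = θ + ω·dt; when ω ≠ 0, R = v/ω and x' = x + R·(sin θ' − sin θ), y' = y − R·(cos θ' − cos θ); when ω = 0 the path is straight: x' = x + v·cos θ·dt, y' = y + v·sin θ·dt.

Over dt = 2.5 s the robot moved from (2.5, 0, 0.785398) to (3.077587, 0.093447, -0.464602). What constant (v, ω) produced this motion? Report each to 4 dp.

v = 0.2500, ω = -0.5000

Δθ = -0.464602 − 0.785398 = -1.250000
ω = Δθ/dt = -1.250000/2.5 = -0.5000
R = Δx/(sin θ' − sin θ) = -0.5000
v = R·ω = -0.5000·-0.5000 = 0.2500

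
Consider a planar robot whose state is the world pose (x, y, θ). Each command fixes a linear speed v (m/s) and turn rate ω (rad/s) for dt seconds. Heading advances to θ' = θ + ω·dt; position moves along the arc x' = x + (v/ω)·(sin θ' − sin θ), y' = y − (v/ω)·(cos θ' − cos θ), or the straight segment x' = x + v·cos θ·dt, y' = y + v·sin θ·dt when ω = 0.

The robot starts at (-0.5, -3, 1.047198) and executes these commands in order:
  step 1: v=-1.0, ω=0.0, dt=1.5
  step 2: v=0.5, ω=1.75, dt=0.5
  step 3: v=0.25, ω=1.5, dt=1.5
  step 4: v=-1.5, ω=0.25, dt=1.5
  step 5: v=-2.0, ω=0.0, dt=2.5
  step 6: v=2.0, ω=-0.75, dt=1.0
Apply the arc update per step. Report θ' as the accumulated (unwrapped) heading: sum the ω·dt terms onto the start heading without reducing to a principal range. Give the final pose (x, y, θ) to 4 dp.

step 1: θ'=1.0472 (straight) → pose (-1.2500, -4.2990, 1.0472)
step 2: θ'=1.9222 (R=0.2857) → pose (-1.2292, -4.0578, 1.9222)
step 3: θ'=4.1722 (R=0.1667) → pose (-1.5286, -4.0295, 4.1722)
step 4: θ'=4.5472 (R=-6.0000) → pose (-0.7559, -1.9303, 4.5472)
step 5: θ'=4.5472 (straight) → pose (0.0663, 3.0016, 4.5472)
step 6: θ'=3.7972 (R=-2.6667) → pose (-0.9384, 1.3263, 3.7972)

(-0.9384, 1.3263, 3.7972)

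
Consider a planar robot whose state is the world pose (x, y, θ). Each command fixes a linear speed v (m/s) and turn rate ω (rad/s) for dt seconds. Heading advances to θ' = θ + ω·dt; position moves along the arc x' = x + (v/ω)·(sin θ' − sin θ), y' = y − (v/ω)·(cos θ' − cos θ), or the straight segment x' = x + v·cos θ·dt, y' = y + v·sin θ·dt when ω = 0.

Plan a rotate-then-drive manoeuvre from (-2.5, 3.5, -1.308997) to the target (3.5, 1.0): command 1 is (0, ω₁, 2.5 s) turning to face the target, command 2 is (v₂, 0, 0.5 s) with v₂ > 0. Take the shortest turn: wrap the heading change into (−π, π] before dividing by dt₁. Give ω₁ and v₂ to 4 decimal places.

heading to target = atan2(1−3.5, 3.5−-2.5) = -0.3948
Δθ = wrap(-0.3948 − -1.3090) = 0.9142; ω₁ = Δθ/dt₁ = 0.3657
distance = √((3.5−-2.5)² + (1−3.5)²) = 6.5000; v₂ = distance/dt₂ = 13.0000

ω₁ = 0.3657, v₂ = 13.0000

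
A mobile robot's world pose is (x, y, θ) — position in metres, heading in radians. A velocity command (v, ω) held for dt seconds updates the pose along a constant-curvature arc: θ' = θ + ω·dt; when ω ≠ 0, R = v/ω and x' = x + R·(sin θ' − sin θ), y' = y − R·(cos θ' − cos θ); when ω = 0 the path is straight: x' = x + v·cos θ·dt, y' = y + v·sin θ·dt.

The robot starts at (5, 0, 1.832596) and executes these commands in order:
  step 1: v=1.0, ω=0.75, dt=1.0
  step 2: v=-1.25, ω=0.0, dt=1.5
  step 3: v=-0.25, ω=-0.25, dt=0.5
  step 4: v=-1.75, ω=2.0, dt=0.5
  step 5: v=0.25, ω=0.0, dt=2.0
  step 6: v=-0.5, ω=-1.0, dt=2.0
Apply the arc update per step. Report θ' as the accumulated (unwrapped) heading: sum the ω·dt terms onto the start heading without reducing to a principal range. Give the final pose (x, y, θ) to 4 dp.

step 1: θ'=2.5826 (R=1.3333) → pose (4.4192, 0.7853, 2.5826)
step 2: θ'=2.5826 (straight) → pose (6.0088, -0.2091, 2.5826)
step 3: θ'=2.4576 (R=1.0000) → pose (6.1104, -0.2818, 2.4576)
step 4: θ'=3.4576 (R=-0.8750) → pose (6.9352, -0.4353, 3.4576)
step 5: θ'=3.4576 (straight) → pose (6.4600, -0.5907, 3.4576)
step 6: θ'=1.4576 (R=0.5000) → pose (7.1122, -1.1224, 1.4576)

(7.1122, -1.1224, 1.4576)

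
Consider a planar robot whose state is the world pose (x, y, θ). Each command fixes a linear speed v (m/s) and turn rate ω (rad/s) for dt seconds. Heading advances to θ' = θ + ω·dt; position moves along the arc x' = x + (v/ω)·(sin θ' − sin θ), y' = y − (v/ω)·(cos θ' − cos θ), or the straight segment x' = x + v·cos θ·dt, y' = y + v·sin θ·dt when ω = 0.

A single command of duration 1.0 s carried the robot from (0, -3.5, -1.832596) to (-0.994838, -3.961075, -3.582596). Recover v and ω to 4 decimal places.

v = 1.2500, ω = -1.7500

Δθ = -3.582596 − -1.832596 = -1.750000
ω = Δθ/dt = -1.750000/1.0 = -1.7500
R = Δx/(sin θ' − sin θ) = -0.7143
v = R·ω = -0.7143·-1.7500 = 1.2500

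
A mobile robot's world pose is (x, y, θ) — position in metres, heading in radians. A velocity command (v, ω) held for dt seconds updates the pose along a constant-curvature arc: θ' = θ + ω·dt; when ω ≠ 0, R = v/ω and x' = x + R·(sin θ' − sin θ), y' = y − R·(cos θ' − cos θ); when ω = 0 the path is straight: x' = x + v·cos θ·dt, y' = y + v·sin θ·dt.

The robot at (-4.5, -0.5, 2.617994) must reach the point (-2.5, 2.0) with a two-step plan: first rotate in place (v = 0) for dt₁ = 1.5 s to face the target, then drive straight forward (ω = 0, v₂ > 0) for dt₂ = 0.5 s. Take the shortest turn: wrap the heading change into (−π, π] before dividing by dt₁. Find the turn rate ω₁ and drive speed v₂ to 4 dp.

heading to target = atan2(2−-0.5, -2.5−-4.5) = 0.8961
Δθ = wrap(0.8961 − 2.6180) = -1.7219; ω₁ = Δθ/dt₁ = -1.1480
distance = √((-2.5−-4.5)² + (2−-0.5)²) = 3.2016; v₂ = distance/dt₂ = 6.4031

ω₁ = -1.1480, v₂ = 6.4031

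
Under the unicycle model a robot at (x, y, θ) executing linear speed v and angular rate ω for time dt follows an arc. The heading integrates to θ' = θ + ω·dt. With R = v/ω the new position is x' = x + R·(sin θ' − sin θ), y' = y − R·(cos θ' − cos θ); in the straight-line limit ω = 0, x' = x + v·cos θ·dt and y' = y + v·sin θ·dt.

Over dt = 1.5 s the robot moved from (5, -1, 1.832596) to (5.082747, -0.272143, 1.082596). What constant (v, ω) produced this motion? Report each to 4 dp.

Δθ = 1.082596 − 1.832596 = -0.750000
ω = Δθ/dt = -0.750000/1.5 = -0.5000
R = −Δy/(cos θ' − cos θ) = -1.0000
v = R·ω = -1.0000·-0.5000 = 0.5000

v = 0.5000, ω = -0.5000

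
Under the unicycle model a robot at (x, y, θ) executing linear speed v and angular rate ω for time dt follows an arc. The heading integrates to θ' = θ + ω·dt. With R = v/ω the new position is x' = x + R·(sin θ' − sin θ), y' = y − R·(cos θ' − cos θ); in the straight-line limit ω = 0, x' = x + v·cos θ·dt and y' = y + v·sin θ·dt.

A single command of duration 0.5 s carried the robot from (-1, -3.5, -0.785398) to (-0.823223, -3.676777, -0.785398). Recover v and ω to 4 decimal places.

v = 0.5000, ω = 0.0000

Δθ = -0.785398 − -0.785398 = 0.000000
ω = Δθ/dt = 0.000000/0.5 = 0.0000
ω = 0 → v = (Δx·cos θ + Δy·sin θ)/dt = 0.5000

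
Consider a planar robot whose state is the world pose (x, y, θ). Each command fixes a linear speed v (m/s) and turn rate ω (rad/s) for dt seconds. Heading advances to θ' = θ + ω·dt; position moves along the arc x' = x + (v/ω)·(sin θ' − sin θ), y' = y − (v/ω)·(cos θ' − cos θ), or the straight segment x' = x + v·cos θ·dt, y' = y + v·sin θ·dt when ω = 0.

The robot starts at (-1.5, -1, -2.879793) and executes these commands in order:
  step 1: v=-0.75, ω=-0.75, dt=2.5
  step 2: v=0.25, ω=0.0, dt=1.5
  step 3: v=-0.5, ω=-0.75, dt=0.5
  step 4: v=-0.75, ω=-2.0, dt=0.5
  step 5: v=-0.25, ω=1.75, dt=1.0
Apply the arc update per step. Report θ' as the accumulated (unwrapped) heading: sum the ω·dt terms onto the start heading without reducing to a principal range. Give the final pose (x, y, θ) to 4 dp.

step 1: θ'=-4.7548 (R=1.0000) → pose (-0.2421, -2.0083, -4.7548)
step 2: θ'=-4.7548 (straight) → pose (-0.2262, -1.6337, -4.7548)
step 3: θ'=-5.1298 (R=0.6667) → pose (-0.2828, -1.8757, -5.1298)
step 4: θ'=-6.1298 (R=0.3750) → pose (-0.5683, -2.0942, -6.1298)
step 5: θ'=-4.3798 (R=-0.1429) → pose (-0.6815, -2.2821, -4.3798)

(-0.6815, -2.2821, -4.3798)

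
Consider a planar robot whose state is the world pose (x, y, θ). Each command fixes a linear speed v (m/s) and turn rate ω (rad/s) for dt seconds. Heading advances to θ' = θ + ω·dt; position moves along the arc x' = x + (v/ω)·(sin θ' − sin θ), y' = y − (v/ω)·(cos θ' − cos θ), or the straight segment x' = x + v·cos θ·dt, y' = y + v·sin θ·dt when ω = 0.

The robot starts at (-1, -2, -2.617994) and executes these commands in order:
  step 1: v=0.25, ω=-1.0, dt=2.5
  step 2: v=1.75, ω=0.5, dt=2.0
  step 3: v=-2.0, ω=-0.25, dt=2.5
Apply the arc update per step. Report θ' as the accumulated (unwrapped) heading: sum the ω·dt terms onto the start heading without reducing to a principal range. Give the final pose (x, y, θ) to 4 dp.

(-0.3027, -3.0687, -4.7430)

step 1: θ'=-5.1180 (R=-0.2500) → pose (-1.3547, -1.6848, -5.1180)
step 2: θ'=-4.1180 (R=3.5000) → pose (-1.6710, 1.6562, -4.1180)
step 3: θ'=-4.7430 (R=8.0000) → pose (-0.3027, -3.0687, -4.7430)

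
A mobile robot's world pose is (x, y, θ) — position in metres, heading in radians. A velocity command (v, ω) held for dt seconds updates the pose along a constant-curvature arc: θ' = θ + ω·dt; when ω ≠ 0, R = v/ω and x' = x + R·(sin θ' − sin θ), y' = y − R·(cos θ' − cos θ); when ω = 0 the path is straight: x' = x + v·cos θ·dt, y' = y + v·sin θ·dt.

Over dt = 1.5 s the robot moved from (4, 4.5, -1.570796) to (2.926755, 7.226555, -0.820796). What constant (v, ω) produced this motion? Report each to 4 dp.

v = -2.0000, ω = 0.5000

Δθ = -0.820796 − -1.570796 = 0.750000
ω = Δθ/dt = 0.750000/1.5 = 0.5000
R = −Δy/(cos θ' − cos θ) = -4.0000
v = R·ω = -4.0000·0.5000 = -2.0000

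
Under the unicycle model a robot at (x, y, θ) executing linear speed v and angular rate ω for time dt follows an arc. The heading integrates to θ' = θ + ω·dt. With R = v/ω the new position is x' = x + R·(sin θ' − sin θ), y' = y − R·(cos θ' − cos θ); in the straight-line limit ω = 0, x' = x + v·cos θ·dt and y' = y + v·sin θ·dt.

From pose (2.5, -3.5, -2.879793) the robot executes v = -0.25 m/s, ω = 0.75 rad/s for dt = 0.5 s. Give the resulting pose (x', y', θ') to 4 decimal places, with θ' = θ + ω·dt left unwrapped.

(2.6119, -3.4460, -2.5048)

θ' = -2.8798 + 0.75·0.5 = -2.5048
R = v/ω = -0.25/0.75 = -0.3333
x' = 2.5 + -0.3333·(sin -2.5048 − sin -2.8798) = 2.6119
y' = -3.5 − -0.3333·(cos -2.5048 − cos -2.8798) = -3.4460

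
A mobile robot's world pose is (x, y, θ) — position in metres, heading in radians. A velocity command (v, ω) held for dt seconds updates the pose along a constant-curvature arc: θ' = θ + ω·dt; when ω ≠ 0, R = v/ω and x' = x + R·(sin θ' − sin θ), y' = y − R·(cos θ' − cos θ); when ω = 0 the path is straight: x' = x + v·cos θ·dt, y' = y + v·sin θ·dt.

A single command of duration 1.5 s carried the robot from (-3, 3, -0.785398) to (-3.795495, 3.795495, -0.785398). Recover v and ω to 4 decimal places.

v = -0.7500, ω = 0.0000

Δθ = -0.785398 − -0.785398 = 0.000000
ω = Δθ/dt = 0.000000/1.5 = 0.0000
ω = 0 → v = (Δx·cos θ + Δy·sin θ)/dt = -0.7500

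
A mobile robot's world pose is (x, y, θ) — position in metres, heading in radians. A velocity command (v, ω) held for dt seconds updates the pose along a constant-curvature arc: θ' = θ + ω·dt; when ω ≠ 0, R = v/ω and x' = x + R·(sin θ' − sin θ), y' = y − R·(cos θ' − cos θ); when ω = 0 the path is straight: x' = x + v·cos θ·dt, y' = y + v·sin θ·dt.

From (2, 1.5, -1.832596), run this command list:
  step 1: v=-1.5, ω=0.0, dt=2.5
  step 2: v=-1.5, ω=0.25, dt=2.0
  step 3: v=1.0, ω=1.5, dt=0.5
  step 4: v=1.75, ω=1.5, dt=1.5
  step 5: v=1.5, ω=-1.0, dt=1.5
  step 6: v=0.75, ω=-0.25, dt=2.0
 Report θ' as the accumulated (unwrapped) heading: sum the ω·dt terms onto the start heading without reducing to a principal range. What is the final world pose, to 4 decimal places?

(7.8122, 10.2795, -0.3326)

step 1: θ'=-1.8326 (straight) → pose (2.9706, 5.1222, -1.8326)
step 2: θ'=-1.3326 (R=-6.0000) → pose (3.0056, 8.0909, -1.3326)
step 3: θ'=-0.5826 (R=0.6667) → pose (3.2867, 7.6915, -0.5826)
step 4: θ'=1.6674 (R=1.1667) → pose (5.0898, 8.7782, 1.6674)
step 5: θ'=0.1674 (R=-1.5000) → pose (6.3328, 10.4019, 0.1674)
step 6: θ'=-0.3326 (R=-3.0000) → pose (7.8122, 10.2795, -0.3326)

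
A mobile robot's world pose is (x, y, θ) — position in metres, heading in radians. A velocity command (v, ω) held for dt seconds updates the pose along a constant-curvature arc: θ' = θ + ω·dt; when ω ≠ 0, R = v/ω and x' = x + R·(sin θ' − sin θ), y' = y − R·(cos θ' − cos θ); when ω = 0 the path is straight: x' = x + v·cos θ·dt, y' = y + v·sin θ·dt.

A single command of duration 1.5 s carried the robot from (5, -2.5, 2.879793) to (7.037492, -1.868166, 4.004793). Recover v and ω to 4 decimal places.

v = -1.5000, ω = 0.7500

Δθ = 4.004793 − 2.879793 = 1.125000
ω = Δθ/dt = 1.125000/1.5 = 0.7500
R = Δx/(sin θ' − sin θ) = -2.0000
v = R·ω = -2.0000·0.7500 = -1.5000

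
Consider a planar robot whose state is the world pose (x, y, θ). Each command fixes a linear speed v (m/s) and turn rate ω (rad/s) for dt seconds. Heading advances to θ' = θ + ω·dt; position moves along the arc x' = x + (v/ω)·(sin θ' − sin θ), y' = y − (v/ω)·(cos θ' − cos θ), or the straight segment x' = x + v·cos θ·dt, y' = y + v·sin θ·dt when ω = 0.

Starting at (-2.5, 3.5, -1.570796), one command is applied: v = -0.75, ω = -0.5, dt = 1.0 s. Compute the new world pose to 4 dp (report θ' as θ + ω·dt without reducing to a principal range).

θ' = -1.5708 + -0.5·1.0 = -2.0708
R = v/ω = -0.75/-0.5 = 1.5000
x' = -2.5 + 1.5000·(sin -2.0708 − sin -1.5708) = -2.3164
y' = 3.5 − 1.5000·(cos -2.0708 − cos -1.5708) = 4.2191

(-2.3164, 4.2191, -2.0708)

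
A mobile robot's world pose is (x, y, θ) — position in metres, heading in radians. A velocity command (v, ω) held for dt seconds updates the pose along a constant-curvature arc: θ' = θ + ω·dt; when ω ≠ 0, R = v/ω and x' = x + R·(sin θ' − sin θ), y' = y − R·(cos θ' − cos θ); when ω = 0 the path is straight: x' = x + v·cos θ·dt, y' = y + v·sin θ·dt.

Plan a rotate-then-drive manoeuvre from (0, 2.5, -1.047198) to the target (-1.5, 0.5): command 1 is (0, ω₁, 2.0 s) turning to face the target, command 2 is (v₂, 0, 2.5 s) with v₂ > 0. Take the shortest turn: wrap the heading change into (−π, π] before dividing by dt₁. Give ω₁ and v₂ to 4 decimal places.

ω₁ = -0.5835, v₂ = 1.0000

heading to target = atan2(0.5−2.5, -1.5−0) = -2.2143
Δθ = wrap(-2.2143 − -1.0472) = -1.1671; ω₁ = Δθ/dt₁ = -0.5835
distance = √((-1.5−0)² + (0.5−2.5)²) = 2.5000; v₂ = distance/dt₂ = 1.0000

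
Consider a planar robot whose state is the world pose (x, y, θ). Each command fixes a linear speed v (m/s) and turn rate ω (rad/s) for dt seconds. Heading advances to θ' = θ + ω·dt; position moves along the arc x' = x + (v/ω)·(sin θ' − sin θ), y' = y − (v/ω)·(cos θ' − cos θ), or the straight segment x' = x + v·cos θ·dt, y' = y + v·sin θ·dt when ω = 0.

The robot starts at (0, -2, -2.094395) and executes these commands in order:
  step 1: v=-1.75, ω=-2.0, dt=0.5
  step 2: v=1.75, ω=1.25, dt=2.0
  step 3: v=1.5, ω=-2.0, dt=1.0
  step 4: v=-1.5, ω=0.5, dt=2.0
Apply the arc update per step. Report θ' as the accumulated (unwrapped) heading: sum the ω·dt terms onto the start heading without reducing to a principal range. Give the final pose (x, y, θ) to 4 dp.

(1.4070, -2.8925, -1.5944)

step 1: θ'=-3.0944 (R=0.8750) → pose (0.7165, -1.5635, -3.0944)
step 2: θ'=-0.5944 (R=1.4000) → pose (-0.0015, -4.1218, -0.5944)
step 3: θ'=-2.5944 (R=-0.7500) → pose (-0.0313, -5.3837, -2.5944)
step 4: θ'=-1.5944 (R=-3.0000) → pose (1.4070, -2.8925, -1.5944)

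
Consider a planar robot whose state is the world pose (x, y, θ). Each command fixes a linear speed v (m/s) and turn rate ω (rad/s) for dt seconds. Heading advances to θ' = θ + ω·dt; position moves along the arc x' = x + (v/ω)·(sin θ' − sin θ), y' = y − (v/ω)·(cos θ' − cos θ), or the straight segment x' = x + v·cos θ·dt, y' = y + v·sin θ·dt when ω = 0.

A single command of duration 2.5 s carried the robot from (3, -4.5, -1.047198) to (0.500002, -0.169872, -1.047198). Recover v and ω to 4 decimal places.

v = -2.0000, ω = 0.0000

Δθ = -1.047198 − -1.047198 = 0.000000
ω = Δθ/dt = 0.000000/2.5 = 0.0000
ω = 0 → v = (Δx·cos θ + Δy·sin θ)/dt = -2.0000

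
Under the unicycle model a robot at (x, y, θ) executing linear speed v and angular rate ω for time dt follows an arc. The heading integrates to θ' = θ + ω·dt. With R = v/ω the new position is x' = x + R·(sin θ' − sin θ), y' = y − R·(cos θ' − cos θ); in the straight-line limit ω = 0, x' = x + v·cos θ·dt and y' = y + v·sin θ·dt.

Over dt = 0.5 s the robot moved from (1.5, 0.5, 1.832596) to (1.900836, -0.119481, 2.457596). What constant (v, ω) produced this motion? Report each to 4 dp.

v = -1.5000, ω = 1.2500

Δθ = 2.457596 − 1.832596 = 0.625000
ω = Δθ/dt = 0.625000/0.5 = 1.2500
R = −Δy/(cos θ' − cos θ) = -1.2000
v = R·ω = -1.2000·1.2500 = -1.5000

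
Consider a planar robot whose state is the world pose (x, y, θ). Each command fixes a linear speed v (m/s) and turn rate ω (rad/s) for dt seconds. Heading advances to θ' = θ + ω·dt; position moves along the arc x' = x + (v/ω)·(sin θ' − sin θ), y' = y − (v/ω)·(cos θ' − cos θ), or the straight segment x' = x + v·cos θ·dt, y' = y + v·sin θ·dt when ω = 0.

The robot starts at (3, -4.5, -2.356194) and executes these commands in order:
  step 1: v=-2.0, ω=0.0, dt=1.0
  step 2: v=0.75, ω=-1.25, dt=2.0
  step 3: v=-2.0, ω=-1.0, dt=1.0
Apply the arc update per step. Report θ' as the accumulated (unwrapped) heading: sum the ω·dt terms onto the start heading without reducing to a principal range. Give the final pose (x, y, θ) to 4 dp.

step 1: θ'=-2.3562 (straight) → pose (4.4142, -3.0858, -2.3562)
step 2: θ'=-4.8562 (R=-0.6000) → pose (3.3961, -2.5755, -4.8562)
step 3: θ'=-5.8562 (R=2.0000) → pose (2.2451, -4.1093, -5.8562)

(2.2451, -4.1093, -5.8562)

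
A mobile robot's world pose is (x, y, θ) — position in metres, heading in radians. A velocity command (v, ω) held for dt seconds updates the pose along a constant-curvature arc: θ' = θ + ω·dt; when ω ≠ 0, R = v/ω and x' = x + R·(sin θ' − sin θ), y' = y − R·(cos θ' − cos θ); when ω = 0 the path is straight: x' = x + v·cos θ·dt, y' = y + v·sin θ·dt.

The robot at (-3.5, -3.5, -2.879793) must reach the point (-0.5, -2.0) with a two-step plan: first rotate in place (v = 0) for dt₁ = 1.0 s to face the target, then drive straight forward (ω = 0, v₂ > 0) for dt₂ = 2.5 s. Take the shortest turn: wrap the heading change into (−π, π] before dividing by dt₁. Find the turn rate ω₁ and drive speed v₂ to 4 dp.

ω₁ = -2.9397, v₂ = 1.3416

heading to target = atan2(-2−-3.5, -0.5−-3.5) = 0.4636
Δθ = wrap(0.4636 − -2.8798) = -2.9397; ω₁ = Δθ/dt₁ = -2.9397
distance = √((-0.5−-3.5)² + (-2−-3.5)²) = 3.3541; v₂ = distance/dt₂ = 1.3416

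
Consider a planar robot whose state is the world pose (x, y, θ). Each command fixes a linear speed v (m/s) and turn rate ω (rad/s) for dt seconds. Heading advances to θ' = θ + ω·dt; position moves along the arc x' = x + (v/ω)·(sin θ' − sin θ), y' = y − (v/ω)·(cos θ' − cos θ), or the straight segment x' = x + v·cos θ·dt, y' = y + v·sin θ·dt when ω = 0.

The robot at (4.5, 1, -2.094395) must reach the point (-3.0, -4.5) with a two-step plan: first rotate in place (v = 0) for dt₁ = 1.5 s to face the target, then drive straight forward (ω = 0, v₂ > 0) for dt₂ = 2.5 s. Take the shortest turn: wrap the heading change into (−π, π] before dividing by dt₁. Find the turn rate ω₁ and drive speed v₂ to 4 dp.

ω₁ = -0.2763, v₂ = 3.7202

heading to target = atan2(-4.5−1, -3−4.5) = -2.5088
Δθ = wrap(-2.5088 − -2.0944) = -0.4144; ω₁ = Δθ/dt₁ = -0.2763
distance = √((-3−4.5)² + (-4.5−1)²) = 9.3005; v₂ = distance/dt₂ = 3.7202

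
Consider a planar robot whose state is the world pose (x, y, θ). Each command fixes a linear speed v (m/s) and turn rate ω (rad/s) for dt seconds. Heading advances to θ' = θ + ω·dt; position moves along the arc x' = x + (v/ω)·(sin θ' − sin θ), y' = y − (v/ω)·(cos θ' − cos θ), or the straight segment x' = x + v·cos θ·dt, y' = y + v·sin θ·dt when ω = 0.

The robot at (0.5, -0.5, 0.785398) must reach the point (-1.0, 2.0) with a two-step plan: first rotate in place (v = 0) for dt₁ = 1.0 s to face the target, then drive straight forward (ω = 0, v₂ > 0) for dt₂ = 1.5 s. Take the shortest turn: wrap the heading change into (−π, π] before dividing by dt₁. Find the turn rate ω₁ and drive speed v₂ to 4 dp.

ω₁ = 1.3258, v₂ = 1.9437

heading to target = atan2(2−-0.5, -1−0.5) = 2.1112
Δθ = wrap(2.1112 − 0.7854) = 1.3258; ω₁ = Δθ/dt₁ = 1.3258
distance = √((-1−0.5)² + (2−-0.5)²) = 2.9155; v₂ = distance/dt₂ = 1.9437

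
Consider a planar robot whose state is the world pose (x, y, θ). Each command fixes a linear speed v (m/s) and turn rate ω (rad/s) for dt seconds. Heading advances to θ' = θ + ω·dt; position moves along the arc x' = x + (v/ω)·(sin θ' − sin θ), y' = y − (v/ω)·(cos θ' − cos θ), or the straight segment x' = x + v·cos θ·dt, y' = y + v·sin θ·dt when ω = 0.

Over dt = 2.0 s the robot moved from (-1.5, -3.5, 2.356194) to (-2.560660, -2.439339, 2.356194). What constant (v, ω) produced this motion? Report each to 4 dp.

Δθ = 2.356194 − 2.356194 = 0.000000
ω = Δθ/dt = 0.000000/2.0 = 0.0000
ω = 0 → v = (Δx·cos θ + Δy·sin θ)/dt = 0.7500

v = 0.7500, ω = 0.0000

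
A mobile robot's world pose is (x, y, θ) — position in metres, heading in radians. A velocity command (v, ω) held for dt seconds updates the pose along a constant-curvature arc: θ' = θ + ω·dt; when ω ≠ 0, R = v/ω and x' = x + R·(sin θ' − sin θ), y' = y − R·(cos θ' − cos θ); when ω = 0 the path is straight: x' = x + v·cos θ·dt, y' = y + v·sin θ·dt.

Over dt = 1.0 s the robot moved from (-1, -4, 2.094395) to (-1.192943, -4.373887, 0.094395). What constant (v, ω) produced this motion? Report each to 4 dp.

Δθ = 0.094395 − 2.094395 = -2.000000
ω = Δθ/dt = -2.000000/1.0 = -2.0000
R = −Δy/(cos θ' − cos θ) = 0.2500
v = R·ω = 0.2500·-2.0000 = -0.5000

v = -0.5000, ω = -2.0000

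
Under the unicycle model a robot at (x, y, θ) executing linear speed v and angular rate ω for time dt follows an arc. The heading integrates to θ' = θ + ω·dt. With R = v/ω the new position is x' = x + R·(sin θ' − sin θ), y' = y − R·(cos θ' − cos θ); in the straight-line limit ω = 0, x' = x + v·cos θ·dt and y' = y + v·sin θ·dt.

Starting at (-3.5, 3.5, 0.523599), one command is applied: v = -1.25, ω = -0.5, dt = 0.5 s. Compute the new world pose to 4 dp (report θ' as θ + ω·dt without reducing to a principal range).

θ' = 0.5236 + -0.5·0.5 = 0.2736
R = v/ω = -1.25/-0.5 = 2.5000
x' = -3.5 + 2.5000·(sin 0.2736 − sin 0.5236) = -4.0745
y' = 3.5 − 2.5000·(cos 0.2736 − cos 0.5236) = 3.2581

(-4.0745, 3.2581, 0.2736)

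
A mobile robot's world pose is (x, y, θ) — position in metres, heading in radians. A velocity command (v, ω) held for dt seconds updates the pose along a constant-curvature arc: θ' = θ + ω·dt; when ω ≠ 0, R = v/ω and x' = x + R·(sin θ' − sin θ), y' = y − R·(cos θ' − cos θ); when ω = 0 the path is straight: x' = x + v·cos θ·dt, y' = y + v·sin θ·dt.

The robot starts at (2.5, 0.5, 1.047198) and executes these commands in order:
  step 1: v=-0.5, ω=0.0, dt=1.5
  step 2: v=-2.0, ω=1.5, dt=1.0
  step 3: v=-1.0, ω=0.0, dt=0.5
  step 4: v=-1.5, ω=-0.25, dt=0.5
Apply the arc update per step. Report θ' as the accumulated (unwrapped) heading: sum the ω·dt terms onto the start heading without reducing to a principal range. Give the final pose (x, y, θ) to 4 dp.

step 1: θ'=1.0472 (straight) → pose (2.1250, -0.1495, 1.0472)
step 2: θ'=2.5472 (R=-1.3333) → pose (2.5330, -1.9208, 2.5472)
step 3: θ'=2.5472 (straight) → pose (2.9473, -2.2008, 2.5472)
step 4: θ'=2.4222 (R=6.0000) → pose (3.5408, -2.6585, 2.4222)

(3.5408, -2.6585, 2.4222)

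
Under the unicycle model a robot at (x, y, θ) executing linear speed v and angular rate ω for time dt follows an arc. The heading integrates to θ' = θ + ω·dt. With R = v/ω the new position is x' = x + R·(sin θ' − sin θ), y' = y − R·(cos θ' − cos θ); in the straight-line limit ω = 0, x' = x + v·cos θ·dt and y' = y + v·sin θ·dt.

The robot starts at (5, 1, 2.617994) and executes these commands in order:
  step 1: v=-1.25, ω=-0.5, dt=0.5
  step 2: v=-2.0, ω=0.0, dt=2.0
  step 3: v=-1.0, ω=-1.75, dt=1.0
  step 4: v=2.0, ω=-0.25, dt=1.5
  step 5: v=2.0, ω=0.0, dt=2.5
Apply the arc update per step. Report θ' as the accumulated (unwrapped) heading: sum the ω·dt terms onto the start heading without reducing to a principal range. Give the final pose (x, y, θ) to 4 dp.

step 1: θ'=2.3680 (R=2.5000) → pose (5.4968, 0.6234, 2.3680)
step 2: θ'=2.3680 (straight) → pose (8.3584, -2.1714, 2.3680)
step 3: θ'=0.6180 (R=0.5714) → pose (8.2902, -3.0460, 0.6180)
step 4: θ'=0.2430 (R=-8.0000) → pose (11.0005, -1.8013, 0.2430)
step 5: θ'=0.2430 (straight) → pose (15.8537, -0.5983, 0.2430)

(15.8537, -0.5983, 0.2430)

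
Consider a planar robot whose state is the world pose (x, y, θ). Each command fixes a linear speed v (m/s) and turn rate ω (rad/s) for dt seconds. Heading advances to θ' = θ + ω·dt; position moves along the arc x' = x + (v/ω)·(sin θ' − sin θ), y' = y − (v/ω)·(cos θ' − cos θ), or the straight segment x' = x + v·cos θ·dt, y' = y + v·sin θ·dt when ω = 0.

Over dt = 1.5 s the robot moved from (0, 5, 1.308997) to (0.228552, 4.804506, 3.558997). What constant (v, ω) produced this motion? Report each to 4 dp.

v = -0.2500, ω = 1.5000

Δθ = 3.558997 − 1.308997 = 2.250000
ω = Δθ/dt = 2.250000/1.5 = 1.5000
R = Δx/(sin θ' − sin θ) = -0.1667
v = R·ω = -0.1667·1.5000 = -0.2500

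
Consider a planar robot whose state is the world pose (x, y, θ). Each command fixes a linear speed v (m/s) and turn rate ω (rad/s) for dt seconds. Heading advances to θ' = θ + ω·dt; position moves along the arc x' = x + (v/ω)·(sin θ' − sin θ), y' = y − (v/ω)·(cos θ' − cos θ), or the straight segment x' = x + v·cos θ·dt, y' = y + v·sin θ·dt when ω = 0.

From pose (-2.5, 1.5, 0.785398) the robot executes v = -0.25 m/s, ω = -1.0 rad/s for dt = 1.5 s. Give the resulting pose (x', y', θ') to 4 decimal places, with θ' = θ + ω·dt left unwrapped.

(-2.8406, 1.4879, -0.7146)

θ' = 0.7854 + -1.0·1.5 = -0.7146
R = v/ω = -0.25/-1.0 = 0.2500
x' = -2.5 + 0.2500·(sin -0.7146 − sin 0.7854) = -2.8406
y' = 1.5 − 0.2500·(cos -0.7146 − cos 0.7854) = 1.4879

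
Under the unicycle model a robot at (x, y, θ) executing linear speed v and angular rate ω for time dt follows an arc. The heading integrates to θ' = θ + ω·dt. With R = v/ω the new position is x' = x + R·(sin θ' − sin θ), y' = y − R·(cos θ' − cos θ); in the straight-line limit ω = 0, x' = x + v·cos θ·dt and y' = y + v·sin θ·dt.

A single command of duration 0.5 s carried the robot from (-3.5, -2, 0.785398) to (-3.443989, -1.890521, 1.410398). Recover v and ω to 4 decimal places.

Δθ = 1.410398 − 0.785398 = 0.625000
ω = Δθ/dt = 0.625000/0.5 = 1.2500
R = −Δy/(cos θ' − cos θ) = 0.2000
v = R·ω = 0.2000·1.2500 = 0.2500

v = 0.2500, ω = 1.2500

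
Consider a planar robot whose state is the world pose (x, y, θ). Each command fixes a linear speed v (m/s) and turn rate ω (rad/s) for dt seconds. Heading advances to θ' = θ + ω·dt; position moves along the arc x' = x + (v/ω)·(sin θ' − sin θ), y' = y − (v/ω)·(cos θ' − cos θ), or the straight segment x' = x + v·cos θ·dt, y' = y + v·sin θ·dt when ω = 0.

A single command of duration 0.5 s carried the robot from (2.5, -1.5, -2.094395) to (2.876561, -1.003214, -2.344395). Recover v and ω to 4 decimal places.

v = -1.2500, ω = -0.5000

Δθ = -2.344395 − -2.094395 = -0.250000
ω = Δθ/dt = -0.250000/0.5 = -0.5000
R = −Δy/(cos θ' − cos θ) = 2.5000
v = R·ω = 2.5000·-0.5000 = -1.2500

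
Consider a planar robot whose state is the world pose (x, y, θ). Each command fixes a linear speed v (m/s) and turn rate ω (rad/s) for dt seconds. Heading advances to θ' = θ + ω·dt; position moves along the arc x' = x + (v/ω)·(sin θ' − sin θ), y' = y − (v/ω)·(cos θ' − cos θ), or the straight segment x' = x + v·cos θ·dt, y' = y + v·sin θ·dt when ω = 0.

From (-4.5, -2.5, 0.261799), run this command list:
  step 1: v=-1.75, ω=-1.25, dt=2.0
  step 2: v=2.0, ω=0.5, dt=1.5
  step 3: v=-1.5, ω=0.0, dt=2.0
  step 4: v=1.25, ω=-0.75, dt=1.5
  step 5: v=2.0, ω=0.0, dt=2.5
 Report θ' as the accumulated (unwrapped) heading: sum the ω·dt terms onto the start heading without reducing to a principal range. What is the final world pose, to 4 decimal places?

(-12.1929, -4.1948, -2.6132)

step 1: θ'=-2.2382 (R=1.4000) → pose (-5.9619, -0.2812, -2.2382)
step 2: θ'=-1.4882 (R=4.0000) → pose (-6.8066, -3.0870, -1.4882)
step 3: θ'=-1.4882 (straight) → pose (-7.0541, -0.0972, -1.4882)
step 4: θ'=-2.6132 (R=-1.6667) → pose (-7.8748, -1.6741, -2.6132)
step 5: θ'=-2.6132 (straight) → pose (-12.1929, -4.1948, -2.6132)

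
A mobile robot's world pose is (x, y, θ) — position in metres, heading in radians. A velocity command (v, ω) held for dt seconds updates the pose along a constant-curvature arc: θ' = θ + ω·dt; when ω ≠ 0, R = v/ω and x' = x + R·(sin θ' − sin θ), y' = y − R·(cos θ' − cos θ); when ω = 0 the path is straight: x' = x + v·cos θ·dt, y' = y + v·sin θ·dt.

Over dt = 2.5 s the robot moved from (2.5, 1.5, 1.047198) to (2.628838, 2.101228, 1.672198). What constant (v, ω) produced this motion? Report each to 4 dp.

v = 0.2500, ω = 0.2500

Δθ = 1.672198 − 1.047198 = 0.625000
ω = Δθ/dt = 0.625000/2.5 = 0.2500
R = −Δy/(cos θ' − cos θ) = 1.0000
v = R·ω = 1.0000·0.2500 = 0.2500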